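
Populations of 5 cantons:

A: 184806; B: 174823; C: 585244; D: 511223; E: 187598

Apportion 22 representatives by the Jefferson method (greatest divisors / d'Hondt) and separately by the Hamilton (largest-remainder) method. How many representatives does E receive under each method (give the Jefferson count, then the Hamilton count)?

2 and 3

Jefferson: A 2, B 2, C 9, D 7, E 2.
Hamilton: A 2, B 2, C 8, D 7, E 3.
E gets 2 under Jefferson and 3 under Hamilton.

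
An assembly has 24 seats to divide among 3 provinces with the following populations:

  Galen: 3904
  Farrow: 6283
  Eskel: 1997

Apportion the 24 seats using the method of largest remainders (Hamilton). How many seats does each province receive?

Galen=8, Farrow=12, Eskel=4

Total 12184; standard divisor 12184/24 ≈ 507.667.
Standard quotas: Galen 7.6901, Farrow 12.3762, Eskel 3.9337.
Lower quotas: Galen 7, Farrow 12, Eskel 3 (sum 22, leaving 2 seats).
Remainders in descending order: Eskel 0.9337, Galen 0.6901, Farrow 0.3762.
Largest remainders: Eskel, Galen receive the extra seats.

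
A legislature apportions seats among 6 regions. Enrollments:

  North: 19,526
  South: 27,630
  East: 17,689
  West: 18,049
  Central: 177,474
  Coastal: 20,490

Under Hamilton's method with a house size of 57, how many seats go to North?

4

Total 280858; standard divisor 280858/57 ≈ 4927.333.
Standard quotas: North 3.9628, South 5.6075, East 3.5900, West 3.6630, Central 36.0183, Coastal 4.1584.
Lower quotas: North 3, South 5, East 3, West 3, Central 36, Coastal 4 (sum 54, leaving 3 seats).
Remainders in descending order: North 0.9628, West 0.6630, South 0.6075, East 0.5900, Coastal 0.1584, Central 0.0183.
The surplus seats go to North, West, South.
North receives 4.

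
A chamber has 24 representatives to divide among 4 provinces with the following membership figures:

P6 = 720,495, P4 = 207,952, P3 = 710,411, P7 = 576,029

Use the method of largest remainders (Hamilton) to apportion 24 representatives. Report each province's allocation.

Total 2214887; standard divisor 2214887/24 ≈ 92286.958.
Standard quotas: P6 7.8071, P4 2.2533, P3 7.6978, P7 6.2417.
Lower quotas: P6 7, P4 2, P3 7, P7 6 (sum 22, leaving 2 seats).
Remainders in descending order: P6 0.8071, P3 0.6978, P4 0.2533, P7 0.2417.
The surplus seats go to P6, P3.

P6=8, P4=2, P3=8, P7=6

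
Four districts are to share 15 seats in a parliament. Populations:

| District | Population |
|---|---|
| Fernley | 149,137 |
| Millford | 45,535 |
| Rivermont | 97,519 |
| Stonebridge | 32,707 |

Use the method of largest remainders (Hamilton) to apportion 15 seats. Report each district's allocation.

The standard divisor is 324898/15 ≈ 21659.867.
Standard quotas: Fernley 6.8854, Millford 2.1023, Rivermont 4.5023, Stonebridge 1.5100.
Lower quotas: Fernley 6, Millford 2, Rivermont 4, Stonebridge 1 (sum 13, leaving 2 seats).
Remainders in descending order: Fernley 0.8854, Stonebridge 0.5100, Rivermont 0.5023, Millford 0.1023.
Largest remainders: Fernley, Stonebridge receive the extra seats.

Fernley 7, Millford 2, Rivermont 4, Stonebridge 2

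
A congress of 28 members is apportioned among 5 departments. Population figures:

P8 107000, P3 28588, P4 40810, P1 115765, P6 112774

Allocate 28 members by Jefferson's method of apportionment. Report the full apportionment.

Standard divisor 404937/28 ≈ 14462.036; standard quotas: P8 7.399, P3 1.977, P4 2.822, P1 8.005, P6 7.798.
Rounding down gives 7, 1, 2, 8, 7 = 25 seats, so the divisor must be adjusted.
With modified divisor 13500: modified quotas P8 7.926, P3 2.118, P4 3.023, P1 8.575, P6 8.354.
Rounding down: P8 7, P3 2, P4 3, P1 8, P6 8 (total 28).

P8: 7; P3: 2; P4: 3; P1: 8; P6: 8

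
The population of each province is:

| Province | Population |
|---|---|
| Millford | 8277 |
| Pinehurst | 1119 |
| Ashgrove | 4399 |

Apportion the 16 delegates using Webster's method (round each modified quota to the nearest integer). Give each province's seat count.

Standard divisor 13795/16 ≈ 862.188; standard quotas: Millford 9.600, Pinehurst 1.298, Ashgrove 5.102.
Rounding to the nearest integer gives Millford 10, Pinehurst 1, Ashgrove 5 — total 16, matching the house size, so no adjustment is needed.

Millford 10, Pinehurst 1, Ashgrove 5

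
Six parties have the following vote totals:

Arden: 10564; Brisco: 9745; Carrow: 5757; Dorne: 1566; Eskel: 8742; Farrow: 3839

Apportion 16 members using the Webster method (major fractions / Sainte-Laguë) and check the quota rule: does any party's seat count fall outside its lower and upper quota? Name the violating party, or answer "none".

none

Standard quotas: Arden 4.203, Brisco 3.877, Carrow 2.291, Dorne 0.623, Eskel 3.478, Farrow 1.527.
Webster allocation: Arden 4, Brisco 4, Carrow 2, Dorne 1, Eskel 3, Farrow 2.
Every allocation lies between the lower and upper quota.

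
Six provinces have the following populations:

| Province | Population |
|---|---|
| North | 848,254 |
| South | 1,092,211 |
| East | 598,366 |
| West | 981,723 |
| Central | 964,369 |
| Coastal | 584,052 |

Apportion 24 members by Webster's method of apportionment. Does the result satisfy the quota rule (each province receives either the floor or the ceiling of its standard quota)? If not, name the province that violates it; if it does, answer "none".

none

Standard quotas: North 4.016, South 5.171, East 2.833, West 4.648, Central 4.566, Coastal 2.765.
Webster allocation: North 4, South 5, East 3, West 5, Central 4, Coastal 3.
Every allocation lies between the lower and upper quota.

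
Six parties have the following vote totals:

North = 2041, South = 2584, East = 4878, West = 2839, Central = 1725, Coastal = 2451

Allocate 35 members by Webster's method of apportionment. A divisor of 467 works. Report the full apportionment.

With modified divisor 467: modified quotas North 4.370, South 5.533, East 10.445, West 6.079, Central 3.694, Coastal 5.248.
Rounding to the nearest integer: North 4, South 6, East 10, West 6, Central 4, Coastal 5 (total 35).

North 4, South 6, East 10, West 6, Central 4, Coastal 5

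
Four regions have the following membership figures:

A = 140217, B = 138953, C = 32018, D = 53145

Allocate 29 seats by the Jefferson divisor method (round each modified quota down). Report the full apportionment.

A 12, B 11, C 2, D 4

Standard divisor 364333/29 ≈ 12563.207; standard quotas: A 11.161, B 11.060, C 2.549, D 4.230.
Rounding down gives 11, 11, 2, 4 = 28 seats, so the divisor must be adjusted.
With modified divisor 11600: modified quotas A 12.088, B 11.979, C 2.760, D 4.581.
Rounding down: A 12, B 11, C 2, D 4 (total 29).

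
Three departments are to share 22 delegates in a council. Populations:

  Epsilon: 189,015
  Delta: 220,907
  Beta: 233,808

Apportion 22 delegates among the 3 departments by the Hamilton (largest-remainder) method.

The standard divisor is 643730/22 ≈ 29260.455.
Standard quotas: Epsilon 6.4597, Delta 7.5497, Beta 7.9906.
Lower quotas: Epsilon 6, Delta 7, Beta 7 (sum 20, leaving 2 seats).
Remainders in descending order: Beta 0.9906, Delta 0.5497, Epsilon 0.4597.
The surplus seats go to Beta, Delta.

Epsilon=6, Delta=8, Beta=8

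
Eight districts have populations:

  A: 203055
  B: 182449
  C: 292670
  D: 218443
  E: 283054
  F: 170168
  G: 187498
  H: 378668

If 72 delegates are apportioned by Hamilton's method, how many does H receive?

The standard divisor is 1916005/72 ≈ 26611.181.
Standard quotas: A 7.6304, B 6.8561, C 10.9980, D 8.2087, E 10.6367, F 6.3946, G 7.0458, H 14.2297.
Lower quotas: A 7, B 6, C 10, D 8, E 10, F 6, G 7, H 14 (sum 68, leaving 4 seats).
Remainders in descending order: C 0.9980, B 0.8561, E 0.6367, A 0.6304, F 0.3946, H 0.2297, D 0.2087, G 0.0458.
Largest remainders: C, B, E, A receive the extra seats.
H receives 14.

14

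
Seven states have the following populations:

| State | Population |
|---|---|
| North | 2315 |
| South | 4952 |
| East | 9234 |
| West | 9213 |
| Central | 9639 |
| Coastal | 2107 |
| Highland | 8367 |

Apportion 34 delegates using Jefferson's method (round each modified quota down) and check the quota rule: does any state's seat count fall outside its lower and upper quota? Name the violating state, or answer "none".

Standard quotas: North 1.718, South 3.674, East 6.851, West 6.835, Central 7.151, Coastal 1.563, Highland 6.208.
Jefferson allocation: North 1, South 4, East 7, West 7, Central 8, Coastal 1, Highland 6.
Every allocation lies between the lower and upper quota.

none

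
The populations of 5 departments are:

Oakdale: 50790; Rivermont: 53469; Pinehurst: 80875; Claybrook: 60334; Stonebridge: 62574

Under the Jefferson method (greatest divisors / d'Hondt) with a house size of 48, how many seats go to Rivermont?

Standard divisor 308042/48 ≈ 6417.542; standard quotas: Oakdale 7.914, Rivermont 8.332, Pinehurst 12.602, Claybrook 9.401, Stonebridge 9.750.
Rounding down gives 7, 8, 12, 9, 9 = 45 seats, so the divisor must be adjusted.
With modified divisor 6100: modified quotas Oakdale 8.326, Rivermont 8.765, Pinehurst 13.258, Claybrook 9.891, Stonebridge 10.258.
Rounding down: Oakdale 8, Rivermont 8, Pinehurst 13, Claybrook 9, Stonebridge 10 (total 48).
Rivermont receives 8.

8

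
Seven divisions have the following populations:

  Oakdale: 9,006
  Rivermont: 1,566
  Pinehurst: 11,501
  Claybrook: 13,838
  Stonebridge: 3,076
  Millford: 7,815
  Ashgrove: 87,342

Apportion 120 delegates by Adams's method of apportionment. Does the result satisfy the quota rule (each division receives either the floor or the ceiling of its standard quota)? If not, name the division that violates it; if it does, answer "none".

Standard quotas: Oakdale 8.056, Rivermont 1.401, Pinehurst 10.288, Claybrook 12.379, Stonebridge 2.752, Millford 6.991, Ashgrove 78.133.
Adams allocation: Oakdale 8, Rivermont 2, Pinehurst 11, Claybrook 13, Stonebridge 3, Millford 7, Ashgrove 76.
Ashgrove has quota 78.133 (lower 78, upper 79) but receives 76 — outside the quota interval.

Ashgrove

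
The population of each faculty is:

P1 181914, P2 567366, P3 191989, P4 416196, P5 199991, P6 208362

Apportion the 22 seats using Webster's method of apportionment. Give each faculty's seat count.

Standard divisor 1765818/22 ≈ 80264.455; standard quotas: P1 2.266, P2 7.069, P3 2.392, P4 5.185, P5 2.492, P6 2.596.
Rounding to the nearest integer gives 2, 7, 2, 5, 2, 3 = 21 seats, so the divisor must be adjusted.
With modified divisor 78400: modified quotas P1 2.320, P2 7.237, P3 2.449, P4 5.309, P5 2.551, P6 2.658.
Rounding to the nearest integer: P1 2, P2 7, P3 2, P4 5, P5 3, P6 3 (total 22).

P1 2; P2 7; P3 2; P4 5; P5 3; P6 3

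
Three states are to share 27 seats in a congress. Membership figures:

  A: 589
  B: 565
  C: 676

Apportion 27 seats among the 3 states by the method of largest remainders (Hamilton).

The standard divisor is 1830/27 ≈ 67.778.
Standard quotas: A 8.690, B 8.336, C 9.974.
Lower quotas: A 8, B 8, C 9 (sum 25, leaving 2 seats).
Remainders in descending order: C 0.974, A 0.690, B 0.336.
Largest remainders: C, A receive the extra seats.

A=9; B=8; C=10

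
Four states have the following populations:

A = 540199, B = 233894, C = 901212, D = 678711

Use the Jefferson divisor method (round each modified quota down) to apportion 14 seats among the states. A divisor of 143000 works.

A: 3; B: 1; C: 6; D: 4

With modified divisor 143000: modified quotas A 3.778, B 1.636, C 6.302, D 4.746.
Rounding down: A 3, B 1, C 6, D 4 (total 14).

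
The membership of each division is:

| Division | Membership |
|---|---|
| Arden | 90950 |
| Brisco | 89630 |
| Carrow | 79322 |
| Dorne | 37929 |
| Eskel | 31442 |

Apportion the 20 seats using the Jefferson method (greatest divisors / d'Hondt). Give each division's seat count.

Arden 6, Brisco 5, Carrow 5, Dorne 2, Eskel 2

Standard divisor 329273/20 ≈ 16463.65; standard quotas: Arden 5.524, Brisco 5.444, Carrow 4.818, Dorne 2.304, Eskel 1.910.
Rounding down gives 5, 5, 4, 2, 1 = 17 seats, so the divisor must be adjusted.
With modified divisor 15000: modified quotas Arden 6.063, Brisco 5.975, Carrow 5.288, Dorne 2.529, Eskel 2.096.
Rounding down: Arden 6, Brisco 5, Carrow 5, Dorne 2, Eskel 2 (total 20).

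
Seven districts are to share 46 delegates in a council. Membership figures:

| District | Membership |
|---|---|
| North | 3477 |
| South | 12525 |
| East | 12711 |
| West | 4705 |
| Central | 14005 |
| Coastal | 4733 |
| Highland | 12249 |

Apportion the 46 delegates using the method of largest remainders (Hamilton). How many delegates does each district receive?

Standard divisor: 64405 ÷ 46 ≈ 1400.109.
Standard quotas: North 2.4834, South 8.9457, East 9.0786, West 3.3605, Central 10.0028, Coastal 3.3805, Highland 8.7486.
Lower quotas: North 2, South 8, East 9, West 3, Central 10, Coastal 3, Highland 8 (sum 43, leaving 3 seats).
Remainders in descending order: South 0.9457, Highland 0.7486, North 0.4834, Coastal 0.3805, West 0.3605, East 0.0786, Central 0.0028.
The surplus seats go to South, Highland, North.

North 3; South 9; East 9; West 3; Central 10; Coastal 3; Highland 9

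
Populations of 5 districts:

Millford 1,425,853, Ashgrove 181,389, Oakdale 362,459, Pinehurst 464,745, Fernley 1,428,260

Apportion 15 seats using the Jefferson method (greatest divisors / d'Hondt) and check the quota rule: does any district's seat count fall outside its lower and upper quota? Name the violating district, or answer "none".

Standard quotas: Millford 5.537, Ashgrove 0.704, Oakdale 1.408, Pinehurst 1.805, Fernley 5.546.
Jefferson allocation: Millford 6, Ashgrove 0, Oakdale 1, Pinehurst 2, Fernley 6.
Every allocation lies between the lower and upper quota.

none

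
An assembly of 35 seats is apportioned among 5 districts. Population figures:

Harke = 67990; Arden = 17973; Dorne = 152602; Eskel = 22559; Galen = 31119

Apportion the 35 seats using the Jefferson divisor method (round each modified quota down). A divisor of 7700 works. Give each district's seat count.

With modified divisor 7700: modified quotas Harke 8.830, Arden 2.334, Dorne 19.818, Eskel 2.930, Galen 4.041.
Rounding down: Harke 8, Arden 2, Dorne 19, Eskel 2, Galen 4 (total 35).

Harke: 8, Arden: 2, Dorne: 19, Eskel: 2, Galen: 4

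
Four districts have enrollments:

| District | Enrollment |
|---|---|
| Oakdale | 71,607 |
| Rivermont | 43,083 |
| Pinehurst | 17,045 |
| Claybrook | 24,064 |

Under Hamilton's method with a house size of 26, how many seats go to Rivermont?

Standard divisor: 155799 ÷ 26 ≈ 5992.269.
Standard quotas: Oakdale 11.9499, Rivermont 7.1898, Pinehurst 2.8445, Claybrook 4.0158.
Lower quotas: Oakdale 11, Rivermont 7, Pinehurst 2, Claybrook 4 (sum 24, leaving 2 seats).
Remainders in descending order: Oakdale 0.9499, Pinehurst 0.8445, Rivermont 0.1898, Claybrook 0.0158.
Largest remainders: Oakdale, Pinehurst receive the extra seats.
Rivermont receives 7.

7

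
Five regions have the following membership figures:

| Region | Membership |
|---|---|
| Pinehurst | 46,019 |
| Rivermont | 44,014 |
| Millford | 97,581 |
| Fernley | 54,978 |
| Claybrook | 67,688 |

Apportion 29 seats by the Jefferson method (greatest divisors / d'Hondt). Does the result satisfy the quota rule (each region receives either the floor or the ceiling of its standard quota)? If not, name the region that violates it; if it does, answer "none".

Standard quotas: Pinehurst 4.301, Rivermont 4.114, Millford 9.120, Fernley 5.138, Claybrook 6.326.
Jefferson allocation: Pinehurst 4, Rivermont 4, Millford 10, Fernley 5, Claybrook 6.
Every allocation lies between the lower and upper quota.

none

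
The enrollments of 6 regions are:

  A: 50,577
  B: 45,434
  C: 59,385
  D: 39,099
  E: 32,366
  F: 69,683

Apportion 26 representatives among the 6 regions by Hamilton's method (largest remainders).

Standard divisor: 296544 ÷ 26 ≈ 11405.538.
Standard quotas: A 4.4344, B 3.9835, C 5.2067, D 3.4281, E 2.8377, F 6.1096.
Lower quotas: A 4, B 3, C 5, D 3, E 2, F 6 (sum 23, leaving 3 seats).
Remainders in descending order: B 0.9835, E 0.8377, A 0.4344, D 0.4281, C 0.2067, F 0.1096.
The surplus seats go to B, E, A.

A 5, B 4, C 5, D 3, E 3, F 6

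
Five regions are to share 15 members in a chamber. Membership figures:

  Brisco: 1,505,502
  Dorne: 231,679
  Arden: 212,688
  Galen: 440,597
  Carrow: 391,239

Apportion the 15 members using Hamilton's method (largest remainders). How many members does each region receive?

The standard divisor is 2781705/15 = 185447.
Standard quotas: Brisco 8.1182, Dorne 1.2493, Arden 1.1469, Galen 2.3759, Carrow 2.1097.
Lower quotas: Brisco 8, Dorne 1, Arden 1, Galen 2, Carrow 2 (sum 14, leaving 1 seat).
Remainders in descending order: Galen 0.3759, Dorne 0.2493, Arden 0.1469, Brisco 0.1182, Carrow 0.1097.
Largest remainder: Galen receives the extra seat.

Brisco 8, Dorne 1, Arden 1, Galen 3, Carrow 2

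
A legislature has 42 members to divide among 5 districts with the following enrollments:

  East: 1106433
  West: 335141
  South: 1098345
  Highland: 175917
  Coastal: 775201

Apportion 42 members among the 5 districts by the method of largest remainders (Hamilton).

The standard divisor is 3491037/42 ≈ 83119.929.
Standard quotas: East 13.3113, West 4.0320, South 13.2140, Highland 2.1164, Coastal 9.3263.
Lower quotas: East 13, West 4, South 13, Highland 2, Coastal 9 (sum 41, leaving 1 seat).
Remainders in descending order: Coastal 0.3263, East 0.3113, South 0.2140, Highland 0.1164, West 0.0320.
Largest remainder: Coastal receives the extra seat.

East: 13, West: 4, South: 13, Highland: 2, Coastal: 10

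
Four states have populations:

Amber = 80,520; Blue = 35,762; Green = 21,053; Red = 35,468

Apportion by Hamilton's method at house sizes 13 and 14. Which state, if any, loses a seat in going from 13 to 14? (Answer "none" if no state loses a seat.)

At 13 seats: Amber 6, Blue 3, Green 1, Red 3.
At 14 seats: Amber 6, Blue 3, Green 2, Red 3.
No state's allocation decreased.

none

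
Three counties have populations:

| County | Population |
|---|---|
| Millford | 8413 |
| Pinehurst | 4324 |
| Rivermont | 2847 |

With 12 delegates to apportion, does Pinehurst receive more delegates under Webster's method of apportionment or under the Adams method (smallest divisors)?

Webster: Millford 7, Pinehurst 3, Rivermont 2.
Adams: Millford 6, Pinehurst 4, Rivermont 2.
Pinehurst gets 3 under Webster and 4 under Adams.

Adams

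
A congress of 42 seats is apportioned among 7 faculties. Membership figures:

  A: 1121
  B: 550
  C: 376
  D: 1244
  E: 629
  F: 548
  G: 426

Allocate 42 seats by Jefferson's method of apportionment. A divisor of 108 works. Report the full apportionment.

With modified divisor 108: modified quotas A 10.380, B 5.093, C 3.481, D 11.519, E 5.824, F 5.074, G 3.944.
Rounding down: A 10, B 5, C 3, D 11, E 5, F 5, G 3 (total 42).

A: 10, B: 5, C: 3, D: 11, E: 5, F: 5, G: 3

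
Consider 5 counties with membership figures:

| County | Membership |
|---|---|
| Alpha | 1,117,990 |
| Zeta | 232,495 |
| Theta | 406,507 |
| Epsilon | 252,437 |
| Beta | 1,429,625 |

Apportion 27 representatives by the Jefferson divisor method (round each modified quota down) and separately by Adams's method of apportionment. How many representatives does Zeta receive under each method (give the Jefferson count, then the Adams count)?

Jefferson: Alpha 9, Zeta 1, Theta 3, Epsilon 2, Beta 12.
Adams: Alpha 9, Zeta 2, Theta 3, Epsilon 2, Beta 11.
Zeta gets 1 under Jefferson and 2 under Adams.

1 and 2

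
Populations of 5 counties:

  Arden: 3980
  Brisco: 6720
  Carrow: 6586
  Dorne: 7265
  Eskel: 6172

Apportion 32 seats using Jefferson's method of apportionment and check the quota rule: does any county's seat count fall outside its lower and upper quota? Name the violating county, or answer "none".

none

Standard quotas: Arden 4.145, Brisco 6.999, Carrow 6.860, Dorne 7.567, Eskel 6.429.
Jefferson allocation: Arden 4, Brisco 7, Carrow 7, Dorne 8, Eskel 6.
Every allocation lies between the lower and upper quota.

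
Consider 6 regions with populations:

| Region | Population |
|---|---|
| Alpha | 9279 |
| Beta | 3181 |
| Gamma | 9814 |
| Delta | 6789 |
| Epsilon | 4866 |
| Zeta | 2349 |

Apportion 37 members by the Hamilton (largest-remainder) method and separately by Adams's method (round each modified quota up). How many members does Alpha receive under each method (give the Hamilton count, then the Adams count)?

10 and 9

Hamilton: Alpha 10, Beta 3, Gamma 10, Delta 7, Epsilon 5, Zeta 2.
Adams: Alpha 9, Beta 3, Gamma 10, Delta 7, Epsilon 5, Zeta 3.
Alpha gets 10 under Hamilton and 9 under Adams.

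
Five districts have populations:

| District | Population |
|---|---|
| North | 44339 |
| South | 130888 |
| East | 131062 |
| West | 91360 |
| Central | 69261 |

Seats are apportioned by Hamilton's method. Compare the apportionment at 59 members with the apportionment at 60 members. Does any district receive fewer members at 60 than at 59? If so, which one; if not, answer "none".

At 59 seats: North 6, South 16, East 17, West 11, Central 9.
At 60 seats: North 5, South 17, East 17, West 12, Central 9.
North drops from 6 to 5.

North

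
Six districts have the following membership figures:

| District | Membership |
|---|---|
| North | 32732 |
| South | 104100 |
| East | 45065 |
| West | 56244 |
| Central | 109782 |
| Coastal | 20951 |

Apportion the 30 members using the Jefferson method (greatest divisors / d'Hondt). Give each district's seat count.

North=2; South=9; East=4; West=5; Central=9; Coastal=1

Standard divisor 368874/30 ≈ 12295.8; standard quotas: North 2.662, South 8.466, East 3.665, West 4.574, Central 8.928, Coastal 1.704.
Rounding down gives 2, 8, 3, 4, 8, 1 = 26 seats, so the divisor must be adjusted.
With modified divisor 11100: modified quotas North 2.949, South 9.378, East 4.060, West 5.067, Central 9.890, Coastal 1.887.
Rounding down: North 2, South 9, East 4, West 5, Central 9, Coastal 1 (total 30).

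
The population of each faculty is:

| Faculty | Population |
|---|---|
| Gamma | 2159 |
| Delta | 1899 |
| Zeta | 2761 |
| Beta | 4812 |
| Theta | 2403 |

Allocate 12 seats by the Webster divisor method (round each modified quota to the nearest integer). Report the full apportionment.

Gamma: 2; Delta: 2; Zeta: 2; Beta: 4; Theta: 2

Standard divisor 14034/12 ≈ 1169.5; standard quotas: Gamma 1.846, Delta 1.624, Zeta 2.361, Beta 4.115, Theta 2.055.
Rounding to the nearest integer gives Gamma 2, Delta 2, Zeta 2, Beta 4, Theta 2 — total 12, matching the house size, so no adjustment is needed.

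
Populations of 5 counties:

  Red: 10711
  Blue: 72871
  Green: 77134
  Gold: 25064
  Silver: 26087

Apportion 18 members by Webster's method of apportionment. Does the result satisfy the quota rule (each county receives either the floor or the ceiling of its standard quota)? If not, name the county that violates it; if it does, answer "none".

Standard quotas: Red 0.910, Blue 6.191, Green 6.553, Gold 2.129, Silver 2.216.
Webster allocation: Red 1, Blue 6, Green 7, Gold 2, Silver 2.
Every allocation lies between the lower and upper quota.

none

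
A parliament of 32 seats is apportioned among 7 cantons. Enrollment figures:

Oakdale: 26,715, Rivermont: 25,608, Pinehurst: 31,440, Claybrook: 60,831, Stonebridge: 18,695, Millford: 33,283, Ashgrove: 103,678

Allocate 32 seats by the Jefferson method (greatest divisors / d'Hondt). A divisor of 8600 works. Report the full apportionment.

Oakdale 3; Rivermont 2; Pinehurst 3; Claybrook 7; Stonebridge 2; Millford 3; Ashgrove 12

With modified divisor 8600: modified quotas Oakdale 3.106, Rivermont 2.978, Pinehurst 3.656, Claybrook 7.073, Stonebridge 2.174, Millford 3.870, Ashgrove 12.056.
Rounding down: Oakdale 3, Rivermont 2, Pinehurst 3, Claybrook 7, Stonebridge 2, Millford 3, Ashgrove 12 (total 32).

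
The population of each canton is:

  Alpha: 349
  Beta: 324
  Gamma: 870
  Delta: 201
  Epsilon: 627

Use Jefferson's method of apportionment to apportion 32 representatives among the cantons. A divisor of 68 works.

Alpha=5, Beta=4, Gamma=12, Delta=2, Epsilon=9

With modified divisor 68: modified quotas Alpha 5.132, Beta 4.765, Gamma 12.794, Delta 2.956, Epsilon 9.221.
Rounding down: Alpha 5, Beta 4, Gamma 12, Delta 2, Epsilon 9 (total 32).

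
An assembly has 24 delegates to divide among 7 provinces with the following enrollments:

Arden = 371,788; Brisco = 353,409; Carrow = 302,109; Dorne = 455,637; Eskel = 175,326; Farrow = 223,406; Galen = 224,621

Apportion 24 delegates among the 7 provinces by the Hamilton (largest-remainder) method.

Arden 4, Brisco 4, Carrow 3, Dorne 5, Eskel 2, Farrow 3, Galen 3

Total 2106296; standard divisor 2106296/24 ≈ 87762.333.
Standard quotas: Arden 4.2363, Brisco 4.0269, Carrow 3.4424, Dorne 5.1917, Eskel 1.9977, Farrow 2.5456, Galen 2.5594.
Lower quotas: Arden 4, Brisco 4, Carrow 3, Dorne 5, Eskel 1, Farrow 2, Galen 2 (sum 21, leaving 3 seats).
Remainders in descending order: Eskel 0.9977, Galen 0.5594, Farrow 0.5456, Carrow 0.4424, Arden 0.2363, Dorne 0.1917, Brisco 0.0269.
Largest remainders: Eskel, Galen, Farrow receive the extra seats.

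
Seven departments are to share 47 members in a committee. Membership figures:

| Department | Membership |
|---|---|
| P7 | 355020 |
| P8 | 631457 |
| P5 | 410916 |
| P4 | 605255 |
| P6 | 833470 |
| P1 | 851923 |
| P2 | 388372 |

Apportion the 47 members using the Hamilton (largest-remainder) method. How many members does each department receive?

P7: 4; P8: 7; P5: 5; P4: 7; P6: 10; P1: 10; P2: 4

Total 4076413; standard divisor 4076413/47 ≈ 86732.191.
Standard quotas: P7 4.0933, P8 7.2805, P5 4.7378, P4 6.9784, P6 9.6097, P1 9.8225, P2 4.4778.
Lower quotas: P7 4, P8 7, P5 4, P4 6, P6 9, P1 9, P2 4 (sum 43, leaving 4 seats).
Remainders in descending order: P4 0.9784, P1 0.8225, P5 0.7378, P6 0.6097, P2 0.4778, P8 0.2805, P7 0.0933.
The surplus seats go to P4, P1, P5, P6.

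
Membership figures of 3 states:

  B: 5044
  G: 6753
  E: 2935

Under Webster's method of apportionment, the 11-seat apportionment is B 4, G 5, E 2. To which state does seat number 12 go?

Priority for the next seat is population ÷ (current seats + 0.5).
Priorities: B 1120.889, G 1227.818, E 1174.000.
Highest priority: G.

G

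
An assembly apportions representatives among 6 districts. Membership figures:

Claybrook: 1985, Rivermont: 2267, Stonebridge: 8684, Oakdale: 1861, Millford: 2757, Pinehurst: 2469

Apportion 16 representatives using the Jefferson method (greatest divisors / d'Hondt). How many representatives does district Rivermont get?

2

Standard divisor 20023/16 ≈ 1251.438; standard quotas: Claybrook 1.586, Rivermont 1.812, Stonebridge 6.939, Oakdale 1.487, Millford 2.203, Pinehurst 1.973.
Rounding down gives 1, 1, 6, 1, 2, 1 = 12 seats, so the divisor must be adjusted.
With modified divisor 1040: modified quotas Claybrook 1.909, Rivermont 2.180, Stonebridge 8.350, Oakdale 1.789, Millford 2.651, Pinehurst 2.374.
Rounding down: Claybrook 1, Rivermont 2, Stonebridge 8, Oakdale 1, Millford 2, Pinehurst 2 (total 16).
Rivermont receives 2.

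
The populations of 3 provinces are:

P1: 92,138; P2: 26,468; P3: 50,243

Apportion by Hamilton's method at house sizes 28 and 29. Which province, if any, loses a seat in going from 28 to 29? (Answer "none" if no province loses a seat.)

P2

At 28 seats: P1 15, P2 5, P3 8.
At 29 seats: P1 16, P2 4, P3 9.
P2 drops from 5 to 4.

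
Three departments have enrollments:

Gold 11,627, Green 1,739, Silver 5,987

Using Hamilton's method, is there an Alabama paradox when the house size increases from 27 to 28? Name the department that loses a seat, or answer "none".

Green

At 27 seats: Gold 16, Green 3, Silver 8.
At 28 seats: Gold 17, Green 2, Silver 9.
Green drops from 3 to 2.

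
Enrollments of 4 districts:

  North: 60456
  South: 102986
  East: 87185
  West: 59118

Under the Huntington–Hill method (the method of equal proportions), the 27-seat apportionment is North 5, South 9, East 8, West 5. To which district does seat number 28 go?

North

Priority for the next seat is population ÷ (√(s·(s+1))).
Priorities: North 11037.705, South 10855.678, East 10274.851, West 10793.421.
Highest priority: North.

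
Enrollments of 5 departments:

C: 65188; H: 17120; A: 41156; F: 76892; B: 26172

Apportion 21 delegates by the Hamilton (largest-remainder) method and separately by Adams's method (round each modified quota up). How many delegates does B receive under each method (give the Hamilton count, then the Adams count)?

2 and 3

Hamilton: C 6, H 2, A 4, F 7, B 2.
Adams: C 6, H 2, A 4, F 6, B 3.
B gets 2 under Hamilton and 3 under Adams.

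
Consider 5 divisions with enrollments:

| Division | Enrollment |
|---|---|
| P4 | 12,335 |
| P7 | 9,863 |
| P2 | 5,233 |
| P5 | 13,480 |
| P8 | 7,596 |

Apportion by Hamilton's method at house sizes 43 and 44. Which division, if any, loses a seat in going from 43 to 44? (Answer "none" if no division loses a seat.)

At 43 seats: P4 11, P7 9, P2 4, P5 12, P8 7.
At 44 seats: P4 11, P7 9, P2 5, P5 12, P8 7.
No division's allocation decreased.

none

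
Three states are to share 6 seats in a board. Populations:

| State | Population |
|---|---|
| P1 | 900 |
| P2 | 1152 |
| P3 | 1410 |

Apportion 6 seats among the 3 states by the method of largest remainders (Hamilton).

Standard divisor: 3462 ÷ 6 = 577.
Standard quotas: P1 1.560, P2 1.997, P3 2.444.
Lower quotas: P1 1, P2 1, P3 2 (sum 4, leaving 2 seats).
Remainders in descending order: P2 0.997, P1 0.560, P3 0.444.
Largest remainders: P2, P1 receive the extra seats.

P1 2; P2 2; P3 2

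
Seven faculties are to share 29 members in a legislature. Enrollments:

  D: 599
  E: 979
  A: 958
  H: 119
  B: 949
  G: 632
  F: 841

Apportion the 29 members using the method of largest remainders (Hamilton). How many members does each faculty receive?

D: 3; E: 6; A: 5; H: 1; B: 5; G: 4; F: 5

The standard divisor is 5077/29 ≈ 175.069.
Standard quotas: D 3.422, E 5.592, A 5.472, H 0.680, B 5.421, G 3.610, F 4.804.
Lower quotas: D 3, E 5, A 5, H 0, B 5, G 3, F 4 (sum 25, leaving 4 seats).
Remainders in descending order: F 0.804, H 0.680, G 0.610, E 0.592, A 0.472, D 0.422, B 0.421.
Largest remainders: F, H, G, E receive the extra seats.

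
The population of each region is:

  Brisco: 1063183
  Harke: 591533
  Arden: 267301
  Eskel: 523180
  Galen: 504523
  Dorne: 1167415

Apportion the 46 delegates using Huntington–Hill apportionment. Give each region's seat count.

With divisor 91694: modified quotas Brisco 11.595, Harke 6.451, Arden 2.915, Eskel 5.706, Galen 5.502, Dorne 12.732.
Geometric-mean thresholds: Brisco √(11·12)=11.489, Harke √(6·7)=6.481, Arden √(2·3)=2.449, Eskel √(5·6)=5.477, Galen √(5·6)=5.477, Dorne √(12·13)=12.490.
Each quota rounded against its threshold gives Brisco 12, Harke 6, Arden 3, Eskel 6, Galen 6, Dorne 13 (total 46).

Brisco=12; Harke=6; Arden=3; Eskel=6; Galen=6; Dorne=13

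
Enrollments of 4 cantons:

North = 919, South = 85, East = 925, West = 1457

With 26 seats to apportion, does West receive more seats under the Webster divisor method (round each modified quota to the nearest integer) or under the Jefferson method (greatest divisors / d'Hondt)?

Jefferson

Webster: North 7, South 1, East 7, West 11.
Jefferson: North 7, South 0, East 7, West 12.
West gets 11 under Webster and 12 under Jefferson.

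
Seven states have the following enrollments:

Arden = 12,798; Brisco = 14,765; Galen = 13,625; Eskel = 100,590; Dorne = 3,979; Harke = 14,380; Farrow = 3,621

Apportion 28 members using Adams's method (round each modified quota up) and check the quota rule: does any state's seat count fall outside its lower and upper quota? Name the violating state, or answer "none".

Eskel

Standard quotas: Arden 2.188, Brisco 2.525, Galen 2.330, Eskel 17.199, Dorne 0.680, Harke 2.459, Farrow 0.619.
Adams allocation: Arden 2, Brisco 3, Galen 3, Eskel 15, Dorne 1, Harke 3, Farrow 1.
Eskel has quota 17.199 (lower 17, upper 18) but receives 15 — outside the quota interval.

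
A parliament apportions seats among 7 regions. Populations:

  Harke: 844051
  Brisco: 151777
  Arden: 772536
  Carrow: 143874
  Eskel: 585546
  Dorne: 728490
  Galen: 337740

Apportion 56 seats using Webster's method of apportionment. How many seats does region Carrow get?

Standard divisor 3564014/56 ≈ 63643.107; standard quotas: Harke 13.262, Brisco 2.385, Arden 12.139, Carrow 2.261, Eskel 9.200, Dorne 11.446, Galen 5.307.
Rounding to the nearest integer gives 13, 2, 12, 2, 9, 11, 5 = 54 seats, so the divisor must be adjusted.
With modified divisor 62200: modified quotas Harke 13.570, Brisco 2.440, Arden 12.420, Carrow 2.313, Eskel 9.414, Dorne 11.712, Galen 5.430.
Rounding to the nearest integer: Harke 14, Brisco 2, Arden 12, Carrow 2, Eskel 9, Dorne 12, Galen 5 (total 56).
Carrow receives 2.

2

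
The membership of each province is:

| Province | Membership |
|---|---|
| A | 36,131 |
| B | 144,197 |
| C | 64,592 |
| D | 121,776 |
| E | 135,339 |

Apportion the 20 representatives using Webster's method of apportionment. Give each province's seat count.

A=1, B=6, C=3, D=5, E=5

Standard divisor 502035/20 ≈ 25101.75; standard quotas: A 1.439, B 5.744, C 2.573, D 4.851, E 5.392.
Rounding to the nearest integer gives A 1, B 6, C 3, D 5, E 5 — total 20, matching the house size, so no adjustment is needed.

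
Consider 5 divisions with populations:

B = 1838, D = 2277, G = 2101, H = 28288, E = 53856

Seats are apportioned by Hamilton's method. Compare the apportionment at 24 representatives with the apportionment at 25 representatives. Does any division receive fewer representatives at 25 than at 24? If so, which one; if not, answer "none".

At 24 seats: B 0, D 1, G 0, H 8, E 15.
At 25 seats: B 0, D 1, G 1, H 8, E 15.
No division's allocation decreased.

none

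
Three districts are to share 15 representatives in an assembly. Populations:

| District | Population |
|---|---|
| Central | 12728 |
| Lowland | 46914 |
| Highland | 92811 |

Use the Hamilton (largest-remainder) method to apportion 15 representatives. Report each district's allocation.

Standard divisor: 152453 ÷ 15 ≈ 10163.533.
Standard quotas: Central 1.2523, Lowland 4.6159, Highland 9.1318.
Lower quotas: Central 1, Lowland 4, Highland 9 (sum 14, leaving 1 seat).
Remainders in descending order: Lowland 0.6159, Central 0.2523, Highland 0.1318.
The surplus seat goes to Lowland.

Central 1, Lowland 5, Highland 9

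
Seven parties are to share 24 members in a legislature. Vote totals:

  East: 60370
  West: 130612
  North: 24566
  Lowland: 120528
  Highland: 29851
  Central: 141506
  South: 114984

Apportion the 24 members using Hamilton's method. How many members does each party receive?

East: 2, West: 5, North: 1, Lowland: 5, Highland: 1, Central: 6, South: 4

Standard divisor: 622417 ÷ 24 ≈ 25934.042.
Standard quotas: East 2.3278, West 5.0363, North 0.9472, Lowland 4.6475, Highland 1.1510, Central 5.4564, South 4.4337.
Lower quotas: East 2, West 5, North 0, Lowland 4, Highland 1, Central 5, South 4 (sum 21, leaving 3 seats).
Remainders in descending order: North 0.9472, Lowland 0.6475, Central 0.4564, South 0.4337, East 0.3278, Highland 0.1510, West 0.0363.
Largest remainders: North, Lowland, Central receive the extra seats.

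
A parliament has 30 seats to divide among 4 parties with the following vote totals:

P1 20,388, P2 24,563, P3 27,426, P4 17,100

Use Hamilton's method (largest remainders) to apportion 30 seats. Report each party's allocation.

The standard divisor is 89477/30 ≈ 2982.567.
Standard quotas: P1 6.8357, P2 8.2355, P3 9.1954, P4 5.7333.
Lower quotas: P1 6, P2 8, P3 9, P4 5 (sum 28, leaving 2 seats).
Remainders in descending order: P1 0.8357, P4 0.7333, P2 0.2355, P3 0.1954.
The surplus seats go to P1, P4.

P1 7, P2 8, P3 9, P4 6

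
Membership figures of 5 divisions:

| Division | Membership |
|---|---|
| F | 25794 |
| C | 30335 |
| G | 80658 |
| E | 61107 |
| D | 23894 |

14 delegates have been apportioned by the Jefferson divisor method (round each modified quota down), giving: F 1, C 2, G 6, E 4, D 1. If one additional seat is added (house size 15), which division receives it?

Priority for the next seat is population ÷ (current seats + 1).
Priorities: F 12897.000, C 10111.667, G 11522.571, E 12221.400, D 11947.000.
Highest priority: F.

F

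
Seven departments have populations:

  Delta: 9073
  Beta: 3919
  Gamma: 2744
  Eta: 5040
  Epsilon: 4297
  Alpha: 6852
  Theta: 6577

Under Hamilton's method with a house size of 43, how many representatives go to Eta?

6

The standard divisor is 38502/43 ≈ 895.395.
Standard quotas: Delta 10.1330, Beta 4.3768, Gamma 3.0646, Eta 5.6288, Epsilon 4.7990, Alpha 7.6525, Theta 7.3454.
Lower quotas: Delta 10, Beta 4, Gamma 3, Eta 5, Epsilon 4, Alpha 7, Theta 7 (sum 40, leaving 3 seats).
Remainders in descending order: Epsilon 0.7990, Alpha 0.6525, Eta 0.6288, Beta 0.3768, Theta 0.3454, Delta 0.1330, Gamma 0.0646.
Largest remainders: Epsilon, Alpha, Eta receive the extra seats.
Eta receives 6.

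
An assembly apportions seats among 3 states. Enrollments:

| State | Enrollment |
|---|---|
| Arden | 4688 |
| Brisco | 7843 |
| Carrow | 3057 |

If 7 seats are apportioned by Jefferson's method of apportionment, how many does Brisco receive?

4

Standard divisor 15588/7 ≈ 2226.857; standard quotas: Arden 2.105, Brisco 3.522, Carrow 1.373.
Rounding down gives 2, 3, 1 = 6 seats, so the divisor must be adjusted.
With modified divisor 1800: modified quotas Arden 2.604, Brisco 4.357, Carrow 1.698.
Rounding down: Arden 2, Brisco 4, Carrow 1 (total 7).
Brisco receives 4.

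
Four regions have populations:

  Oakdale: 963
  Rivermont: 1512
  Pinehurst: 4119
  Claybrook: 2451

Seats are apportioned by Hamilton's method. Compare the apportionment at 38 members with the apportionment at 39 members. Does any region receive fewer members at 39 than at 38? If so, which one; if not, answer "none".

Rivermont

At 38 seats: Oakdale 4, Rivermont 7, Pinehurst 17, Claybrook 10.
At 39 seats: Oakdale 4, Rivermont 6, Pinehurst 18, Claybrook 11.
Rivermont drops from 7 to 6.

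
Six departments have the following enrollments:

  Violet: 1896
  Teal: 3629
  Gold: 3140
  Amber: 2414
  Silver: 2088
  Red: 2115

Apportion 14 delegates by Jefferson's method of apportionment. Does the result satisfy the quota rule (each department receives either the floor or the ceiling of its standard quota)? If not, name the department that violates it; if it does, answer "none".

Standard quotas: Violet 1.737, Teal 3.325, Gold 2.877, Amber 2.211, Silver 1.913, Red 1.938.
Jefferson allocation: Violet 2, Teal 3, Gold 3, Amber 2, Silver 2, Red 2.
Every allocation lies between the lower and upper quota.

none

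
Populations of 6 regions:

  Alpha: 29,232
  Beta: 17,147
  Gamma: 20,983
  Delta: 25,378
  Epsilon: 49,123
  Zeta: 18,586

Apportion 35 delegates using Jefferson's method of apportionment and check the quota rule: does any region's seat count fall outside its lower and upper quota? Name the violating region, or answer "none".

Standard quotas: Alpha 6.377, Beta 3.740, Gamma 4.577, Delta 5.536, Epsilon 10.716, Zeta 4.054.
Jefferson allocation: Alpha 6, Beta 4, Gamma 4, Delta 6, Epsilon 11, Zeta 4.
Every allocation lies between the lower and upper quota.

none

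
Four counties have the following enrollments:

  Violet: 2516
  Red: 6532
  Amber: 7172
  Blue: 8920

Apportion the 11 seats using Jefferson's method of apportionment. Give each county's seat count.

Violet 1, Red 3, Amber 3, Blue 4

Standard divisor 25140/11 ≈ 2285.455; standard quotas: Violet 1.101, Red 2.858, Amber 3.138, Blue 3.903.
Rounding down gives 1, 2, 3, 3 = 9 seats, so the divisor must be adjusted.
With modified divisor 2000: modified quotas Violet 1.258, Red 3.266, Amber 3.586, Blue 4.460.
Rounding down: Violet 1, Red 3, Amber 3, Blue 4 (total 11).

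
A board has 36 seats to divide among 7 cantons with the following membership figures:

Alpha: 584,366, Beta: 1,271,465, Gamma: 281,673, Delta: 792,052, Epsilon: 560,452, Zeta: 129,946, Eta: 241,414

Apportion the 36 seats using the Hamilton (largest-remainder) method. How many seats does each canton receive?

Alpha 6; Beta 12; Gamma 3; Delta 7; Epsilon 5; Zeta 1; Eta 2

Standard divisor: 3861368 ÷ 36 ≈ 107260.222.
Standard quotas: Alpha 5.4481, Beta 11.8540, Gamma 2.6261, Delta 7.3844, Epsilon 5.2252, Zeta 1.2115, Eta 2.2507.
Lower quotas: Alpha 5, Beta 11, Gamma 2, Delta 7, Epsilon 5, Zeta 1, Eta 2 (sum 33, leaving 3 seats).
Remainders in descending order: Beta 0.8540, Gamma 0.6261, Alpha 0.4481, Delta 0.3844, Eta 0.2507, Epsilon 0.2252, Zeta 0.2115.
Largest remainders: Beta, Gamma, Alpha receive the extra seats.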